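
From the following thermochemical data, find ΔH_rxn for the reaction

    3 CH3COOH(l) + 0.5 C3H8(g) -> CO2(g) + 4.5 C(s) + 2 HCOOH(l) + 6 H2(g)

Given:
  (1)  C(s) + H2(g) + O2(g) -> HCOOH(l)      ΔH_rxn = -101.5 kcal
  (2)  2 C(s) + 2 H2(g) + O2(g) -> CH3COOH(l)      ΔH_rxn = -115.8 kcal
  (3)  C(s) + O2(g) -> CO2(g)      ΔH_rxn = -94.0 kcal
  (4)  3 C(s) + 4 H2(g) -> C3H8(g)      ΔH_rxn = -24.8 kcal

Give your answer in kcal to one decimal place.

ΔH_rxn = 62.8 kcal

(1) × 2 (×2 to match 2 HCOOH(l) in the target): (2)·(-101.5) = -203.0 kcal
(2) reversed and × 3 (reverse to put CH3COOH(l) on the reactant side; scale by 3 for the 3 CH3COOH(l)): (-3)·(-115.8) = +347.4 kcal
(3) as written (CO2(g) already on the product side): -94.0 kcal
(4) reversed and × 1/2 (C3H8(g) must end up as a reactant; ×1/2 to match 1/2 C3H8(g) in the target): (-1/2)·(-24.8) = +12.4 kcal
Since enthalpy is a state function, ΔH_rxn = (-203.0) + (+347.4) + (-94.0) + (+12.4) = 62.8 kcal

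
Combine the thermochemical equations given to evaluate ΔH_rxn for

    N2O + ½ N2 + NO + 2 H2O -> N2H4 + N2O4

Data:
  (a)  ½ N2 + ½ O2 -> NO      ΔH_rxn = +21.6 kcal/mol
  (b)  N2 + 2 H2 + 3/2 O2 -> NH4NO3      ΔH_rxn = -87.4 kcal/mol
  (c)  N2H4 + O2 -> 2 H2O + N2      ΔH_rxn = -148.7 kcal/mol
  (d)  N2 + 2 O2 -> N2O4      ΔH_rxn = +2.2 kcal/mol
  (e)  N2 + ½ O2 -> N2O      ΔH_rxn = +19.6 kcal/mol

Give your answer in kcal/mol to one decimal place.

(a) reversed (NO must end up as a reactant): -21.6 kcal/mol
(b): not needed (NH4NO3 appears nowhere else).
(c) reversed (N2H4 must end up as a product): +148.7 kcal/mol
(d) as written (N2O4 already on the product side): +2.2 kcal/mol
(e) reversed (reverse to put N2O on the reactant side): -19.6 kcal/mol
Summing the manipulated equations, ΔH_rxn = (-1)·(+21.6) + (-1)·(-148.7) + (1)·(+2.2) + (-1)·(+19.6) = 109.7 kcal/mol

ΔH_rxn = 109.7 kcal/mol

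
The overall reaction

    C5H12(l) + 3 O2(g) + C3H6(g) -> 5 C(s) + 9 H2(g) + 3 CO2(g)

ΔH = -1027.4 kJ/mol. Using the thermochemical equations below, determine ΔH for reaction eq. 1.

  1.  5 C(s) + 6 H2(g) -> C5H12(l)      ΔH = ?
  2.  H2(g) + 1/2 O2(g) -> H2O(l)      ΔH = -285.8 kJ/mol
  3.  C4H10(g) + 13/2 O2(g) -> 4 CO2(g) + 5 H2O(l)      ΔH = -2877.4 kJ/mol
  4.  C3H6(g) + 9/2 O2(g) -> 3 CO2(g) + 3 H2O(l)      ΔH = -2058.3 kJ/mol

eq. 1 reversed: contributes −x
eq. 2 reversed and × 3: (-3)·(-285.8) = +857.4 kJ/mol
eq. 3: not needed.
eq. 4 as written: -2058.3 kJ/mol
-1027.4 = (+857.4) + (-2058.3) − x
x = (-1027.4 − (-1200.9)) / (-1) = -173.5 kJ/mol

ΔH = -173.5 kJ/mol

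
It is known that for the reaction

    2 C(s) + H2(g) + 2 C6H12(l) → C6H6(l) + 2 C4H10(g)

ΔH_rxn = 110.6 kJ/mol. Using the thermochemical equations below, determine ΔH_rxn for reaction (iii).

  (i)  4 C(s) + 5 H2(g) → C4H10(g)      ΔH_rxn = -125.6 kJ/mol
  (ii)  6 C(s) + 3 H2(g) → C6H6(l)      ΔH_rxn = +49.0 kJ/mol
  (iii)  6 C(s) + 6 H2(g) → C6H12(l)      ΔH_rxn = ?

(i) × 2: (2)·(-125.6) = -251.2 kJ/mol
(ii) as written: +49.0 kJ/mol
(iii) reversed and × 2: contributes −2·x
+110.6 = (-251.2) + (+49.0) − 2·x
x = (+110.6 − (-202.2)) / (-2) = -156.4 kJ/mol

ΔH_rxn = -156.4 kJ/mol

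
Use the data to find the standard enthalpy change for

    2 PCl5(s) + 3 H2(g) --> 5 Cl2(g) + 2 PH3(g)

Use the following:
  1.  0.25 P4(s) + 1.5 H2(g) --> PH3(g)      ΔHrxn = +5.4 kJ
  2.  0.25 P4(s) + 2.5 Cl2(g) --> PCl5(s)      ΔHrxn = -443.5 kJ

ΔHrxn = 897.8 kJ

eq. 1 × 2: (2)·(+5.4) = +10.8 kJ
eq. 2 reversed and × 2: (-2)·(-443.5) = +887.0 kJ
ΔHrxn = (+10.8) + (+887.0) = 897.8 kJ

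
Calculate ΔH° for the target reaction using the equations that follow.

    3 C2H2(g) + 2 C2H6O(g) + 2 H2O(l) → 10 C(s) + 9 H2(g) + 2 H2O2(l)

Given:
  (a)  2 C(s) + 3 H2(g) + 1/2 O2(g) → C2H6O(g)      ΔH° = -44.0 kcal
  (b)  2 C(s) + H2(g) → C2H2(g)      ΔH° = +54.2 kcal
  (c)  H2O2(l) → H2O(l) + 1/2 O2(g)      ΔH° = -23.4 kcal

ΔH° = -27.8 kcal

(a) reversed and × 2 (reverse to put C2H6O(g) on the reactant side; ×2 to match 2 C2H6O(g) in the target): (-2)·(-44.0) = +88.0 kcal
(b) reversed and × 3 (C2H2(g) must end up as a reactant; ×3 to match 3 C2H2(g) in the target): (-3)·(+54.2) = -162.6 kcal
(c) reversed and × 2 (H2O2(l) must end up as a product; ×2 to match 2 H2O2(l) in the target): (-2)·(-23.4) = +46.8 kcal
ΔH° = (-2)·(-44.0) + (-3)·(+54.2) + (-2)·(-23.4) = -27.8 kcal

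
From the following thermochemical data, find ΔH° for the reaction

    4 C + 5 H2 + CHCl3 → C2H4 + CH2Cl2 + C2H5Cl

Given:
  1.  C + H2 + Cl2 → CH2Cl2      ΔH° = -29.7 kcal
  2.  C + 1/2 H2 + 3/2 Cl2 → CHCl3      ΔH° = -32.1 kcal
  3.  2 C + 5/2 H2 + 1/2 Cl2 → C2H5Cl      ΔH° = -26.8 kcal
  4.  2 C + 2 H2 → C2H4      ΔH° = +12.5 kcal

eq. 1 as written: -29.7 kcal
eq. 2 reversed: +32.1 kcal
eq. 3 as written: -26.8 kcal
eq. 4 as written: +12.5 kcal
ΔH° = (-29.7) + (+32.1) + (-26.8) + (+12.5) = -11.9 kcal

ΔH° = -11.9 kcal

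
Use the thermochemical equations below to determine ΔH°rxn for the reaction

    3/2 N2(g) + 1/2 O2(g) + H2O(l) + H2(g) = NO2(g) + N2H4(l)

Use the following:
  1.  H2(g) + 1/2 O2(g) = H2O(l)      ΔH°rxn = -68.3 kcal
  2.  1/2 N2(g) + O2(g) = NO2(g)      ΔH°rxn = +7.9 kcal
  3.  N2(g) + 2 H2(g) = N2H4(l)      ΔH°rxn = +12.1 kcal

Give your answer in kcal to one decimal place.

eq. 1 reversed: +68.3 kcal
eq. 2 as written: +7.9 kcal
eq. 3 as written: +12.1 kcal
ΔH°rxn = (+68.3) + (+7.9) + (+12.1) = 88.3 kcal

ΔH°rxn = 88.3 kcal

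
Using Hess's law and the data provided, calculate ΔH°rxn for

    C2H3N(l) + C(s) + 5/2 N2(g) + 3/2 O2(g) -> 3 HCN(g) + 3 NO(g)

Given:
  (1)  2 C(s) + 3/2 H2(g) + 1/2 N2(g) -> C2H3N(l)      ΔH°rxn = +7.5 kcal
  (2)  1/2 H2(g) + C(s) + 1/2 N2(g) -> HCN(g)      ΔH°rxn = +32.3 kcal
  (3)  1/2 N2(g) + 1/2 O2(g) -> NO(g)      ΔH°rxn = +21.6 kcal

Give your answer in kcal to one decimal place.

(1) reversed (reverse to put C2H3N(l) on the reactant side): -7.5 kcal
(2) × 3 (scale by 3 for the 3 HCN(g)): (3)·(+32.3) = +96.9 kcal
(3) × 3 (scale by 3 for the 3 NO(g)): (3)·(+21.6) = +64.8 kcal
By Hess's law, ΔH°rxn = (-1)·(+7.5) + (3)·(+32.3) + (3)·(+21.6) = 154.2 kcal

ΔH°rxn = 154.2 kcal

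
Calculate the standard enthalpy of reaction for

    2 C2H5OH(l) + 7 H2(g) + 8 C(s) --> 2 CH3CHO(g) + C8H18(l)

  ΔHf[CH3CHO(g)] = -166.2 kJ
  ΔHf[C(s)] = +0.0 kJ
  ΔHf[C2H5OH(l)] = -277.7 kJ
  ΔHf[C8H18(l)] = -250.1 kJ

ΔH° = -27.1 kJ

Products: 2·(-166.2) + 1·(-250.1) = -582.5
Reactants: 2·(-277.7) + 7·(+0.0) + 8·(+0.0) = -555.4
ΔH° = (-582.5) − (-555.4) = -27.1 kJ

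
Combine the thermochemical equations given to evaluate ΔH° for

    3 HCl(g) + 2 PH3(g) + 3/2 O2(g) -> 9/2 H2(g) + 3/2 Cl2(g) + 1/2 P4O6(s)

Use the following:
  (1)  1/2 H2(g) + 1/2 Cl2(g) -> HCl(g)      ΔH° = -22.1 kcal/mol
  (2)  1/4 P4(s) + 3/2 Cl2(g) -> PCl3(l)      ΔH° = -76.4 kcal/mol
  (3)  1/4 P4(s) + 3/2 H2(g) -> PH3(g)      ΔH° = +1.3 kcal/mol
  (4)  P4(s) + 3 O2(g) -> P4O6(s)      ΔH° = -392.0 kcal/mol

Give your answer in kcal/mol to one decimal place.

ΔH° = -132.3 kcal/mol

(1) reversed and × 3: (-3)·(-22.1) = +66.3 kcal/mol
(2): not needed.
(3) reversed and × 2: (-2)·(+1.3) = -2.6 kcal/mol
(4) × 1/2: (1/2)·(-392.0) = -196.0 kcal/mol
Since enthalpy is a state function, ΔH° = (-3)·(-22.1) + (-2)·(+1.3) + (1/2)·(-392.0) = -132.3 kcal/mol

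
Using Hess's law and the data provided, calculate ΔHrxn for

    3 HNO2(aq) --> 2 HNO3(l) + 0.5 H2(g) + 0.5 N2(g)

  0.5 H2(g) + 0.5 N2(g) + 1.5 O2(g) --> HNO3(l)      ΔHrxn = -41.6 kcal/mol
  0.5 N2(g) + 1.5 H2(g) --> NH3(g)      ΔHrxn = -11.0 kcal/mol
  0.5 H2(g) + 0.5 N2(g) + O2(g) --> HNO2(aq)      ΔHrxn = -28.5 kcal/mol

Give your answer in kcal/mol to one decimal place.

ΔHrxn = 2.3 kcal/mol

equation 1 × 2: (2)·(-41.6) = -83.2 kcal/mol
equation 2: not needed.
equation 3 reversed and × 3: (-3)·(-28.5) = +85.5 kcal/mol
ΔHrxn = (-83.2) + (+85.5) = 2.3 kcal/mol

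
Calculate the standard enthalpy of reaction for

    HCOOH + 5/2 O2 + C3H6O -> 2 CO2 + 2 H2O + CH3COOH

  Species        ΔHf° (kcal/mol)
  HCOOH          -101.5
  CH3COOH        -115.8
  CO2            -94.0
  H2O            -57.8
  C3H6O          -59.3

ΔH°rxn = -258.6 kcal/mol

ΔH°rxn = Σ nΔHf°(products) − Σ nΔHf°(reactants).
Products: 2·(-94.0) + 2·(-57.8) + 1·(-115.8) = -419.4
Reactants: 1·(-101.5) + 5/2·(+0.0) + 1·(-59.3) = -160.8
ΔH°rxn = (-419.4) − (-160.8) = -258.6 kcal/mol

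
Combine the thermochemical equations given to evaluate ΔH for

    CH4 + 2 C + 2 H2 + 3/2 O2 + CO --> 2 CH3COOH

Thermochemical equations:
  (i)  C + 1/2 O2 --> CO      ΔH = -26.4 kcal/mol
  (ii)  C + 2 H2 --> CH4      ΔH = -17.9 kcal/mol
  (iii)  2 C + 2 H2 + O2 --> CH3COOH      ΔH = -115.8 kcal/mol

ΔH = -187.3 kcal/mol

(i) reversed: +26.4 kcal/mol
(ii) reversed: +17.9 kcal/mol
(iii) × 2: (2)·(-115.8) = -231.6 kcal/mol
Combining the equations, ΔH = (-1)·(-26.4) + (-1)·(-17.9) + (2)·(-115.8) = -187.3 kcal/mol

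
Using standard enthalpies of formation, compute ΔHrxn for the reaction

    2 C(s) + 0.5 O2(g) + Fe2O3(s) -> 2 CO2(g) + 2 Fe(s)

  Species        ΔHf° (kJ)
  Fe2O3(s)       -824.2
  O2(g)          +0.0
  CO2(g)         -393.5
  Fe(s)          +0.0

ΔHrxn = 37.2 kJ

Products: 2·(-393.5) + 2·(+0.0) = -787.0
Reactants: 2·(+0.0) + 1/2·(+0.0) + 1·(-824.2) = -824.2
ΔHrxn = (-787.0) − (-824.2) = 37.2 kJ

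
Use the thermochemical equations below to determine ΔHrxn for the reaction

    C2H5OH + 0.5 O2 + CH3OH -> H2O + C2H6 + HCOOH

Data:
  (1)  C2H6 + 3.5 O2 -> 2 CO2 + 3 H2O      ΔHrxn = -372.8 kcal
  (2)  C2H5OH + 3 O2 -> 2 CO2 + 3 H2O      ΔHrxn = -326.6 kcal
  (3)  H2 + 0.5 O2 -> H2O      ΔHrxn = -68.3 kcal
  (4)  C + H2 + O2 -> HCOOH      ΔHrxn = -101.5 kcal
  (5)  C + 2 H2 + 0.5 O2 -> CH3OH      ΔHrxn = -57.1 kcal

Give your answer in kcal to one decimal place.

ΔHrxn = -66.5 kcal

(1) reversed: +372.8 kcal
(2) as written: -326.6 kcal
(3) as written: -68.3 kcal
(4) as written: -101.5 kcal
(5) reversed: +57.1 kcal
Combining the equations, ΔHrxn = (+372.8) + (-326.6) + (-68.3) + (-101.5) + (+57.1) = -66.5 kcal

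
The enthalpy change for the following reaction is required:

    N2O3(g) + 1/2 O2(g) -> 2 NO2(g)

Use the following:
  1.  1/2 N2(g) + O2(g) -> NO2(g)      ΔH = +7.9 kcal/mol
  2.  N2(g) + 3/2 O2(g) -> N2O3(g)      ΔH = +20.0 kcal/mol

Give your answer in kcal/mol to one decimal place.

ΔH = -4.2 kcal/mol

eq. 1 × 2 (×2 to match 2 NO2(g) in the target): (2)·(+7.9) = +15.8 kcal/mol
eq. 2 reversed (reverse to put N2O3(g) on the reactant side): -20.0 kcal/mol
Combining the equations, ΔH = (+15.8) + (-20.0) = -4.2 kcal/mol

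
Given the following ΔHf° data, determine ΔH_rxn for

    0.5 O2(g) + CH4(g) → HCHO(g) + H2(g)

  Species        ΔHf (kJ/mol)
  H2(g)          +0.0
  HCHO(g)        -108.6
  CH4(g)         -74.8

Products: 1·(-108.6) + 1·(+0.0) = -108.6
Reactants: 1/2·(+0.0) + 1·(-74.8) = -74.8
ΔH_rxn = (-108.6) − (-74.8) = -33.8 kJ/mol

ΔH_rxn = -33.8 kJ/mol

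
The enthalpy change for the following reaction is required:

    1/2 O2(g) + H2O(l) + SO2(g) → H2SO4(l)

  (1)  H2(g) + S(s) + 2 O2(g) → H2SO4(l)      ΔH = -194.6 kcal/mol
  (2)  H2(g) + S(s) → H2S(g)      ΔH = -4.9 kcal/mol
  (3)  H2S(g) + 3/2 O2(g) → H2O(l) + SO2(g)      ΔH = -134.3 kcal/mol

(1) as written: -194.6 kcal/mol
(2) reversed: +4.9 kcal/mol
(3) reversed: +134.3 kcal/mol
ΔH = (1)·(-194.6) + (-1)·(-4.9) + (-1)·(-134.3) = -55.4 kcal/mol

ΔH = -55.4 kcal/mol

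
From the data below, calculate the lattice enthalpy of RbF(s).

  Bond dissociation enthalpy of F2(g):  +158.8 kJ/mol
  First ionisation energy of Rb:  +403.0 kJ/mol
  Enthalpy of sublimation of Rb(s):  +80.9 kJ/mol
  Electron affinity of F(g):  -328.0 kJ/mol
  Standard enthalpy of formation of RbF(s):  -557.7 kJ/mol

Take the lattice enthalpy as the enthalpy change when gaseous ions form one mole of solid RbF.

ΔHf° = 1·ΔHsub + 1·(ΣIE) + 1/2·D(F2) + 1·EA + U
-557.7 = 1·(+80.9) + 1·(+403.0) + 1/2·(+158.8) + 1·(-328.0) + U
U = -557.7 − (+235.3) = -793.0 kJ/mol

U = -793.0 kJ/mol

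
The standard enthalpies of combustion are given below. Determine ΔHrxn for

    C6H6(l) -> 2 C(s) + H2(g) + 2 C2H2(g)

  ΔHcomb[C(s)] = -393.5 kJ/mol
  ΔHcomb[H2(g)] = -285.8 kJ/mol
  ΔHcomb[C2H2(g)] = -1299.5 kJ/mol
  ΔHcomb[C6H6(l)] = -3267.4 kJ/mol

With combustion enthalpies, reactants minus products:
= [1·(-3267.4)] − [2·(-393.5) + 1·(-285.8) + 2·(-1299.5)]
= 404.4 kJ/mol

ΔHrxn = 404.4 kJ/mol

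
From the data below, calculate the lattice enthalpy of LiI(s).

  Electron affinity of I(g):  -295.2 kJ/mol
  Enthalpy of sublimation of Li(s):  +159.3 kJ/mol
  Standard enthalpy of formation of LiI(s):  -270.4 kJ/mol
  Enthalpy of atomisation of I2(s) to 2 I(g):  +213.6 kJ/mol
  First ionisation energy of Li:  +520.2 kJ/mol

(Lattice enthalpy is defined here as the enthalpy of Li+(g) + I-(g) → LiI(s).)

U = -761.5 kJ/mol

ΔHf° = 1·ΔHsub + 1·(ΣIE) + 1/2·D(I2) + 1·EA + U
-270.4 = 1·(+159.3) + 1·(+520.2) + 1/2·(+213.6) + 1·(-295.2) + U
U = -270.4 − (+491.1) = -761.5 kJ/mol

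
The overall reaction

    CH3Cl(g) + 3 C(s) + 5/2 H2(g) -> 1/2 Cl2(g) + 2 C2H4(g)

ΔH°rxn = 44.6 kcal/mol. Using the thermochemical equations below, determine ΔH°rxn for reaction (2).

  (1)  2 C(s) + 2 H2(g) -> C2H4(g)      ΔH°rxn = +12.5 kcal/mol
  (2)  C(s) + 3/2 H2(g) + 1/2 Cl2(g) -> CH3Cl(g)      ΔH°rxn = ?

ΔH°rxn = -19.6 kcal/mol

(1) × 2: (2)·(+12.5) = +25.0 kcal/mol
(2) reversed: contributes −x
+44.6 = (+25.0) − x
x = (+44.6 − (+25.0)) / (-1) = -19.6 kcal/mol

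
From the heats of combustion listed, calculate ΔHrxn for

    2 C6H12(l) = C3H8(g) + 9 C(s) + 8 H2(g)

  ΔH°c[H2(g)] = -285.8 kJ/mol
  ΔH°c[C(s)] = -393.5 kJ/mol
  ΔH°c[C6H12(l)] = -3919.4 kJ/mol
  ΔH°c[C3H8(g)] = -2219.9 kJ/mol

Using ΔH = Σ nΔHc°(reactants) − Σ nΔHc°(products):
= [2·(-3919.4)] − [1·(-2219.9) + 9·(-393.5) + 8·(-285.8)]
= 209.0 kJ/mol

ΔHrxn = 209.0 kJ/mol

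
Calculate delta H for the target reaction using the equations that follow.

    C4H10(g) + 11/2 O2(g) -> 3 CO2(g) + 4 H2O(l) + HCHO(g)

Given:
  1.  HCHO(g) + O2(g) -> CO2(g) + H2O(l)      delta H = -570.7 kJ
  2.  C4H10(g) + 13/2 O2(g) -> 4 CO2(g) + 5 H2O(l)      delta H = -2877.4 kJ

delta H = -2306.7 kJ

eq. 1 reversed: +570.7 kJ
eq. 2 as written: -2877.4 kJ
Combining the equations, delta H = (-1)·(-570.7) + (1)·(-2877.4) = -2306.7 kJ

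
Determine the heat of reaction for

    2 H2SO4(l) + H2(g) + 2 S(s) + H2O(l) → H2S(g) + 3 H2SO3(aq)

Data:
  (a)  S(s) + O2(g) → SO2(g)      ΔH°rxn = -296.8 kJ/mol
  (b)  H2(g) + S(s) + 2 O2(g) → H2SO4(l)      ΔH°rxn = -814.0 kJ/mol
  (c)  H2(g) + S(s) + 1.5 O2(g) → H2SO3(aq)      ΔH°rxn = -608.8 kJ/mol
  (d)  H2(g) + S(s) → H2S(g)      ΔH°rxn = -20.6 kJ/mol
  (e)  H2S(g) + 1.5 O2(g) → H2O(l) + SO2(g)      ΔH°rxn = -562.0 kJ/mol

ΔH°rxn = 66.8 kJ/mol

(a) as written: -296.8 kJ/mol
(b) reversed and × 2 (reverse to put H2SO4(l) on the reactant side; ×2 to match 2 H2SO4(l) in the target): (-2)·(-814.0) = +1628.0 kJ/mol
(c) × 3 (×3 to match 3 H2SO3(aq) in the target): (3)·(-608.8) = -1826.4 kJ/mol
(d): not needed.
(e) reversed (reverse to put H2O(l) on the reactant side): +562.0 kJ/mol
ΔH°rxn = (-296.8) + (+1628.0) + (-1826.4) + (+562.0) = 66.8 kJ/mol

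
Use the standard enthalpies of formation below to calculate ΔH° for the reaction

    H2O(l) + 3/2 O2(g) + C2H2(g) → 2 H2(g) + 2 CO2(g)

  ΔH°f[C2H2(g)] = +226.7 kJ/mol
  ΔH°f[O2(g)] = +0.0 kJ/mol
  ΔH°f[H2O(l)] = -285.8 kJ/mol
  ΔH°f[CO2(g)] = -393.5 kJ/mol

ΔH° = -727.9 kJ/mol

Products: 2·(+0.0) + 2·(-393.5) = -787.0
Reactants: 1·(-285.8) + 3/2·(+0.0) + 1·(+226.7) = -59.1
ΔH° = (-787.0) − (-59.1) = -727.9 kJ/mol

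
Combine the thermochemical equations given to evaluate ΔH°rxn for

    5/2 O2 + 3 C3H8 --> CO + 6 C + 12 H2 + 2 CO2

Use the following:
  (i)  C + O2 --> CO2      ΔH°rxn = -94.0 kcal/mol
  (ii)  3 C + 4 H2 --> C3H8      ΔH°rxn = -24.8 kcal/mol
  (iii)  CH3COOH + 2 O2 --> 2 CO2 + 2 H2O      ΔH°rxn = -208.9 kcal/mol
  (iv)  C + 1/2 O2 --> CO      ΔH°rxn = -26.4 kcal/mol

ΔH°rxn = -140.0 kcal/mol

(i) × 2: (2)·(-94.0) = -188.0 kcal/mol
(ii) reversed and × 3 (C3H8 must end up as a reactant; scale by 3 for the 3 C3H8): (-3)·(-24.8) = +74.4 kcal/mol
(iii): not needed (H2O appears nowhere else).
(iv) as written (CO already on the product side): -26.4 kcal/mol
Summing the manipulated equations, ΔH°rxn = (2)·(-94.0) + (-3)·(-24.8) + (1)·(-26.4) = -140.0 kcal/mol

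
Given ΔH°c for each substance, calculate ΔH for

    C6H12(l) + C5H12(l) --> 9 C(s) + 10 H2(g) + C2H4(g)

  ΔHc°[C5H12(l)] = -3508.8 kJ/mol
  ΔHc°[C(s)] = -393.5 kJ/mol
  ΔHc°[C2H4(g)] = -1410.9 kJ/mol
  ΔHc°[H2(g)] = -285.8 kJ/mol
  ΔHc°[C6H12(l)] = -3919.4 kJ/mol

ΔH = 382.2 kJ/mol

Using ΔH = Σ nΔHc°(reactants) − Σ nΔHc°(products):
= [1·(-3919.4) + 1·(-3508.8)] − [9·(-393.5) + 10·(-285.8) + 1·(-1410.9)]
= 382.2 kJ/mol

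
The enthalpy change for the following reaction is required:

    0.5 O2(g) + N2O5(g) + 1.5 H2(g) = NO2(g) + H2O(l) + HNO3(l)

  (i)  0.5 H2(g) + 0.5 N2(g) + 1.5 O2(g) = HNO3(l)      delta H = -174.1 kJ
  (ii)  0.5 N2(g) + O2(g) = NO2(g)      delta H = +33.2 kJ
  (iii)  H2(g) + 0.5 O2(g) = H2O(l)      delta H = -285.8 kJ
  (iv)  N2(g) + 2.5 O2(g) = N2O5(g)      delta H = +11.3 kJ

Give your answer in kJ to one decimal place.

delta H = -438.0 kJ

(i) as written: -174.1 kJ
(ii) as written: +33.2 kJ
(iii) as written: -285.8 kJ
(iv) reversed: -11.3 kJ
delta H = (-174.1) + (+33.2) + (-285.8) + (-11.3) = -438.0 kJ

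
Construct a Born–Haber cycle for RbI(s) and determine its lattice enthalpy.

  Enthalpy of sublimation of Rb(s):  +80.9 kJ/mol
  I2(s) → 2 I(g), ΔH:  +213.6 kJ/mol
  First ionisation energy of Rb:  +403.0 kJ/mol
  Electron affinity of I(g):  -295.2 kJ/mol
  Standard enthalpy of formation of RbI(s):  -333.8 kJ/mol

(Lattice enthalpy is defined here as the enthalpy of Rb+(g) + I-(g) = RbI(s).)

U = -629.3 kJ/mol

ΔHf° = 1·ΔHsub + 1·(ΣIE) + 1/2·D(I2) + 1·EA + U
-333.8 = 1·(+80.9) + 1·(+403.0) + 1/2·(+213.6) + 1·(-295.2) + U
U = -333.8 − (+295.5) = -629.3 kJ/mol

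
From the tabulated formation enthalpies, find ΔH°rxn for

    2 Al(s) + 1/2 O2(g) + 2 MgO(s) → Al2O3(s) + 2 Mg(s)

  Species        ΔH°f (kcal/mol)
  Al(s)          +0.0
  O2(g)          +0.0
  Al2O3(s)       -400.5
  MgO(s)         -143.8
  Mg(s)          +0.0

Products: 1·(-400.5) + 2·(+0.0) = -400.5
Reactants: 2·(+0.0) + 1/2·(+0.0) + 2·(-143.8) = -287.6
ΔH°rxn = (-400.5) − (-287.6) = -112.9 kcal/mol

ΔH°rxn = -112.9 kcal/mol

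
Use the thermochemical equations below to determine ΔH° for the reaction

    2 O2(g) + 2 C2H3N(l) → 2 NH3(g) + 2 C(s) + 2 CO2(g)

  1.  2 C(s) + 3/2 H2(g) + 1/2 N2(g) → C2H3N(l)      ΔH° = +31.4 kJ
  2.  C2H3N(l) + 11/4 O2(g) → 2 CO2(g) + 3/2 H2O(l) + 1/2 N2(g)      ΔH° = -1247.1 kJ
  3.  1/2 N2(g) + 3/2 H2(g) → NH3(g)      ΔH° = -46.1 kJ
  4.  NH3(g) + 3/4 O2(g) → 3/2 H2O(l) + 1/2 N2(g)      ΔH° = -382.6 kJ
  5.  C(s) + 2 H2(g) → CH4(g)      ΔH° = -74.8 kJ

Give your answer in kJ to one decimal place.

eq. 1 reversed: -31.4 kJ
eq. 2 as written: -1247.1 kJ
eq. 3 as written: -46.1 kJ
eq. 4 reversed: +382.6 kJ
eq. 5: not needed.
By Hess's law, ΔH° = (-1)·(+31.4) + (1)·(-1247.1) + (1)·(-46.1) + (-1)·(-382.6) = -942.0 kJ

ΔH° = -942.0 kJ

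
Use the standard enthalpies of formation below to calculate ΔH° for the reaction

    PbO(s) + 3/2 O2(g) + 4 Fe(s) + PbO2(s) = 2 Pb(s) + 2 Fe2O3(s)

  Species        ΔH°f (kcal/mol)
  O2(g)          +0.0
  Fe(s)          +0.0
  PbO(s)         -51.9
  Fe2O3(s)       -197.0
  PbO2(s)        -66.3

ΔH°rxn = Σ nΔHf°(products) − Σ nΔHf°(reactants).
Products: 2·(+0.0) + 2·(-197.0) = -394.0
Reactants: 1·(-51.9) + 3/2·(+0.0) + 4·(+0.0) + 1·(-66.3) = -118.2
ΔH° = (-394.0) − (-118.2) = -275.8 kcal/mol

ΔH° = -275.8 kcal/mol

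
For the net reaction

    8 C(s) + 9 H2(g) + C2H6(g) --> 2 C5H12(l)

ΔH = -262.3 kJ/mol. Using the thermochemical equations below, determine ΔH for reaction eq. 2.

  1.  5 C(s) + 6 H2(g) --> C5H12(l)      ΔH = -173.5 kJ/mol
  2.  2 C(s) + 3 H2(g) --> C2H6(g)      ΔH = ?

ΔH = -84.7 kJ/mol

eq. 1 × 2: (2)·(-173.5) = -347.0 kJ/mol
eq. 2 reversed: contributes −x
-262.3 = (-347.0) − x
x = (-262.3 − (-347.0)) / (-1) = -84.7 kJ/mol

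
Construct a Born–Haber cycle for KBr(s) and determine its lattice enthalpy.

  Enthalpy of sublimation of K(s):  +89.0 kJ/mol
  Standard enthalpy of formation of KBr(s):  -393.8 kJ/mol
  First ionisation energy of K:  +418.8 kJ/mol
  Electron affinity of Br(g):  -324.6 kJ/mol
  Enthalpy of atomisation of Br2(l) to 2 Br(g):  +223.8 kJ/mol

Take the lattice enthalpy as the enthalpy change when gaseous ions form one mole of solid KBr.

ΔHf° = 1·ΔHsub + 1·(ΣIE) + 1/2·D(Br2) + 1·EA + U
-393.8 = 1·(+89.0) + 1·(+418.8) + 1/2·(+223.8) + 1·(-324.6) + U
U = -393.8 − (+295.1) = -688.9 kJ/mol

U = -688.9 kJ/mol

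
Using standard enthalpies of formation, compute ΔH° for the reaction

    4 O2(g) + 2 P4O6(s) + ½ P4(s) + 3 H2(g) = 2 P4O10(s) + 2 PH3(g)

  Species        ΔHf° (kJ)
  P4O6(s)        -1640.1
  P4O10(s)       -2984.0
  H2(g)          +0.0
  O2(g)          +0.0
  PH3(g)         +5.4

Products: 2·(-2984.0) + 2·(+5.4) = -5957.2
Reactants: 4·(+0.0) + 2·(-1640.1) + 1/2·(+0.0) + 3·(+0.0) = -3280.2
ΔH° = (-5957.2) − (-3280.2) = -2677.0 kJ

ΔH° = -2677.0 kJ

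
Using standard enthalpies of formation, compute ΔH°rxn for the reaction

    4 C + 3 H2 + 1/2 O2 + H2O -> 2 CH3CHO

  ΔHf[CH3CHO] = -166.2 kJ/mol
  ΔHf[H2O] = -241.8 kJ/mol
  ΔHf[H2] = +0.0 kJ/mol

ΔH°rxn = -90.6 kJ/mol

Products: 2·(-166.2) = -332.4
Reactants: 4·(+0.0) + 3·(+0.0) + 1/2·(+0.0) + 1·(-241.8) = -241.8
ΔH°rxn = (-332.4) − (-241.8) = -90.6 kJ/mol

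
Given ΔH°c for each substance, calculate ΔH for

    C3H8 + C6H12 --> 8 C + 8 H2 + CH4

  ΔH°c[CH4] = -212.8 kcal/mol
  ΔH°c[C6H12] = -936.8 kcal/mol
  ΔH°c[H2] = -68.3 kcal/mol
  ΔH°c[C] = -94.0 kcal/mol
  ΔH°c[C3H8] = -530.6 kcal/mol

ΔH = 43.8 kcal/mol

With combustion enthalpies, reactants minus products:
= [1·(-530.6) + 1·(-936.8)] − [8·(-94.0) + 8·(-68.3) + 1·(-212.8)]
= 43.8 kcal/mol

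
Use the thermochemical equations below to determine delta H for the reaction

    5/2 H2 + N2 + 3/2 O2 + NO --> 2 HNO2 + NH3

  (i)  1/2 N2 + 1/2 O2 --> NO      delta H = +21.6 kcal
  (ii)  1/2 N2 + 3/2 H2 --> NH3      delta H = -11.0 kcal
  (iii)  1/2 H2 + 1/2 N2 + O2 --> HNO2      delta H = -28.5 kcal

(i) reversed (NO must end up as a reactant): -21.6 kcal
(ii) as written (NH3 already on the product side): -11.0 kcal
(iii) × 2 (×2 to match 2 HNO2 in the target): (2)·(-28.5) = -57.0 kcal
delta H = (-21.6) + (-11.0) + (-57.0) = -89.6 kcal

delta H = -89.6 kcal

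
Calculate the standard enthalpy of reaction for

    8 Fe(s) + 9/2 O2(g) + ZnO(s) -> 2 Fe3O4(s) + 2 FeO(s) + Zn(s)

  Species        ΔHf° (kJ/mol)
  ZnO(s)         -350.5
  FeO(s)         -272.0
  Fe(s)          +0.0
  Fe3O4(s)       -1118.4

ΔH°rxn = Σ nΔHf°(products) − Σ nΔHf°(reactants).
Products: 2·(-1118.4) + 2·(-272.0) + 1·(+0.0) = -2780.8
Reactants: 8·(+0.0) + 9/2·(+0.0) + 1·(-350.5) = -350.5
ΔHrxn = (-2780.8) − (-350.5) = -2430.3 kJ/mol

ΔHrxn = -2430.3 kJ/mol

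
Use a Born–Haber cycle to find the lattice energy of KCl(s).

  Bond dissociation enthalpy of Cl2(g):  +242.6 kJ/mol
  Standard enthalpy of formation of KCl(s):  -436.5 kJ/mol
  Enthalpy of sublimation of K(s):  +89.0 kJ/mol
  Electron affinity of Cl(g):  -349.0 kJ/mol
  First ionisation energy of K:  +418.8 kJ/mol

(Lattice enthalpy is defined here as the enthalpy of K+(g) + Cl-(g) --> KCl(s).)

ΔHf° = 1·ΔHsub + 1·(ΣIE) + 1/2·D(Cl2) + 1·EA + U
-436.5 = 1·(+89.0) + 1·(+418.8) + 1/2·(+242.6) + 1·(-349.0) + U
U = -436.5 − (+280.1) = -716.6 kJ/mol

U = -716.6 kJ/mol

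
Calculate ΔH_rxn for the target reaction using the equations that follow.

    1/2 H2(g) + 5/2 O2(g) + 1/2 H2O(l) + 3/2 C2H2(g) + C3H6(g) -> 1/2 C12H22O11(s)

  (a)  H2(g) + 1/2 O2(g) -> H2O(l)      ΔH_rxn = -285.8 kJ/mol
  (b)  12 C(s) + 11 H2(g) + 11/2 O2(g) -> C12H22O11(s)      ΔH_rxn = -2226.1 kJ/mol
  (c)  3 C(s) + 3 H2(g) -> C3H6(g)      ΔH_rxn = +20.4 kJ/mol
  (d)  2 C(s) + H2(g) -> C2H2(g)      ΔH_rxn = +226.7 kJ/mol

(a) reversed and × 1/2: (-1/2)·(-285.8) = +142.9 kJ/mol
(b) × 1/2: (1/2)·(-2226.1) = -1113.05 kJ/mol
(c) reversed: -20.4 kJ/mol
(d) reversed and × 3/2: (-3/2)·(+226.7) = -340.05 kJ/mol
Since enthalpy is a state function, ΔH_rxn = (+142.9) + (-1113.05) + (-20.4) + (-340.05) = -1330.6 kJ/mol

ΔH_rxn = -1330.6 kJ/mol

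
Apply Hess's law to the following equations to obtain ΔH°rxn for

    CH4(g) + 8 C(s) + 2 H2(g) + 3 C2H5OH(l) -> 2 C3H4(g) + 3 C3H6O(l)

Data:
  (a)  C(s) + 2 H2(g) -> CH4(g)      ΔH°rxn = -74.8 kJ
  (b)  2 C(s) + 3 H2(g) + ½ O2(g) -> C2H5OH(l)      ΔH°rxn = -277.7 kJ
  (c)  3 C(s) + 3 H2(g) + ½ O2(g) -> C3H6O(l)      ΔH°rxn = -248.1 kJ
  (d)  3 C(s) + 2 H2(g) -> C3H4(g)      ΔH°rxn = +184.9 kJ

ΔH°rxn = 533.4 kJ

(a) reversed: +74.8 kJ
(b) reversed and × 3: (-3)·(-277.7) = +833.1 kJ
(c) × 3: (3)·(-248.1) = -744.3 kJ
(d) × 2: (2)·(+184.9) = +369.8 kJ
ΔH°rxn = (-1)·(-74.8) + (-3)·(-277.7) + (3)·(-248.1) + (2)·(+184.9) = 533.4 kJ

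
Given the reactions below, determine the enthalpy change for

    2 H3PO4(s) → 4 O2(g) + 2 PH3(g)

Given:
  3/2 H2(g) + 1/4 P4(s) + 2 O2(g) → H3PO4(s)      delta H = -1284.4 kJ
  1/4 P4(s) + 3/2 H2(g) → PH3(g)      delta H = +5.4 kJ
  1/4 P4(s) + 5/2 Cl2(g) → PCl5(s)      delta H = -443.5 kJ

equation 1 reversed and × 2: (-2)·(-1284.4) = +2568.8 kJ
equation 2 × 2: (2)·(+5.4) = +10.8 kJ
equation 3: not needed.
delta H = (+2568.8) + (+10.8) = 2579.6 kJ

delta H = 2579.6 kJ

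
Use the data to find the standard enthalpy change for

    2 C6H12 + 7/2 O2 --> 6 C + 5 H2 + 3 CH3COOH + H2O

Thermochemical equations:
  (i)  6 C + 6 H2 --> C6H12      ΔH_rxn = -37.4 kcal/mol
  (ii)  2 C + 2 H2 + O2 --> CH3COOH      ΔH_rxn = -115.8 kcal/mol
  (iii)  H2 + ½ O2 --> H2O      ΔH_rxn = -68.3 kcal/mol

(i) reversed and × 2: (-2)·(-37.4) = +74.8 kcal/mol
(ii) × 3: (3)·(-115.8) = -347.4 kcal/mol
(iii) as written: -68.3 kcal/mol
Since enthalpy is a state function, ΔH_rxn = (+74.8) + (-347.4) + (-68.3) = -340.9 kcal/mol

ΔH_rxn = -340.9 kcal/mol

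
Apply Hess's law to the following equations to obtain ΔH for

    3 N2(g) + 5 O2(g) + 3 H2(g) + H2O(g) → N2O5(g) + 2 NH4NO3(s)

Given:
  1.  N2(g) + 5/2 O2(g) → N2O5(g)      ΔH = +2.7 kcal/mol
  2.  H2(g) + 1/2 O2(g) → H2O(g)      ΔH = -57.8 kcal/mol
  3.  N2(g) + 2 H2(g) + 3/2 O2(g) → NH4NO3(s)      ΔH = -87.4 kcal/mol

ΔH = -114.3 kcal/mol

eq. 1 as written (N2O5(g) already on the product side): +2.7 kcal/mol
eq. 2 reversed (reverse to put H2O(g) on the reactant side): +57.8 kcal/mol
eq. 3 × 2 (×2 to match 2 NH4NO3(s) in the target): (2)·(-87.4) = -174.8 kcal/mol
Since enthalpy is a state function, ΔH = (1)·(+2.7) + (-1)·(-57.8) + (2)·(-87.4) = -114.3 kcal/mol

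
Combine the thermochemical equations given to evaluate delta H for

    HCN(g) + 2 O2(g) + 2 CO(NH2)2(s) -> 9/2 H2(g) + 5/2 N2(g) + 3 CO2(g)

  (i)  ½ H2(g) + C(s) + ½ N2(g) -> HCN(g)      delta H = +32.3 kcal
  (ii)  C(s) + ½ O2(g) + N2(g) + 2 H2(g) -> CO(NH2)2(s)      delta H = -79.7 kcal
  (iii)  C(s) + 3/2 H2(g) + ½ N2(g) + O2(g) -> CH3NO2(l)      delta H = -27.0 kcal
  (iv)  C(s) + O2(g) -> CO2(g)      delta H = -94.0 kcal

(i) reversed (HCN(g) must end up as a reactant): -32.3 kcal
(ii) reversed and × 2 (reverse to put CO(NH2)2(s) on the reactant side; ×2 to match 2 CO(NH2)2(s) in the target): (-2)·(-79.7) = +159.4 kcal
(iii): not needed (CH3NO2(l) appears nowhere else).
(iv) × 3 (×3 to match 3 CO2(g) in the target): (3)·(-94.0) = -282.0 kcal
By Hess's law, delta H = (-1)·(+32.3) + (-2)·(-79.7) + (3)·(-94.0) = -154.9 kcal

delta H = -154.9 kcal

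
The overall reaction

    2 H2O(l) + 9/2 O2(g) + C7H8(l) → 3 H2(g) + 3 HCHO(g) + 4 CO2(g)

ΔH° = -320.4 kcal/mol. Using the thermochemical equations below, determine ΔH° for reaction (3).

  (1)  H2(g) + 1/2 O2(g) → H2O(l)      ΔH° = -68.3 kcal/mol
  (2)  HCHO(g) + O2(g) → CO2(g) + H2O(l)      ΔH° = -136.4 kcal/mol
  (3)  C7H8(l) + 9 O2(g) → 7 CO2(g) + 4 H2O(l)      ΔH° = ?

ΔH° = -934.5 kcal/mol

(1) reversed and × 3: (-3)·(-68.3) = +204.9 kcal/mol
(2) reversed and × 3: (-3)·(-136.4) = +409.2 kcal/mol
(3) as written: contributes x
-320.4 = (+204.9) + (+409.2) + x
x = (-320.4 − (+614.1)) / (1) = -934.5 kcal/mol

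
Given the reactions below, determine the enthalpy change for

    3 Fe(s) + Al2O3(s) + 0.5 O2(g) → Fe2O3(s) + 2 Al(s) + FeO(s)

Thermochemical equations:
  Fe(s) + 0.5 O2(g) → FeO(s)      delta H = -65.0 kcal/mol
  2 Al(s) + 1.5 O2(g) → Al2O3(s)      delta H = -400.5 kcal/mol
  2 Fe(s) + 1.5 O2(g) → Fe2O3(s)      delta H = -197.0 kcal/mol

equation 1 as written (FeO(s) already on the product side): -65.0 kcal/mol
equation 2 reversed (Al2O3(s) must end up as a reactant): +400.5 kcal/mol
equation 3 as written (Fe2O3(s) already on the product side): -197.0 kcal/mol
By Hess's law, delta H = (1)·(-65.0) + (-1)·(-400.5) + (1)·(-197.0) = 138.5 kcal/mol

delta H = 138.5 kcal/mol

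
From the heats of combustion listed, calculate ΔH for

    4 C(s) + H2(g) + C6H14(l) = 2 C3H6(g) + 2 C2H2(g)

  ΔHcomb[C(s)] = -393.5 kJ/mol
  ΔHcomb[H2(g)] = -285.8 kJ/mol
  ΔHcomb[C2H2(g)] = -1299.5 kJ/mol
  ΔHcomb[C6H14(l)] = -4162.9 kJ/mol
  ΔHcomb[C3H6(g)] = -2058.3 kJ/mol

With combustion enthalpies, reactants minus products:
= [4·(-393.5) + 1·(-285.8) + 1·(-4162.9)] − [2·(-2058.3) + 2·(-1299.5)]
= 692.9 kJ/mol

ΔH = 692.9 kJ/mol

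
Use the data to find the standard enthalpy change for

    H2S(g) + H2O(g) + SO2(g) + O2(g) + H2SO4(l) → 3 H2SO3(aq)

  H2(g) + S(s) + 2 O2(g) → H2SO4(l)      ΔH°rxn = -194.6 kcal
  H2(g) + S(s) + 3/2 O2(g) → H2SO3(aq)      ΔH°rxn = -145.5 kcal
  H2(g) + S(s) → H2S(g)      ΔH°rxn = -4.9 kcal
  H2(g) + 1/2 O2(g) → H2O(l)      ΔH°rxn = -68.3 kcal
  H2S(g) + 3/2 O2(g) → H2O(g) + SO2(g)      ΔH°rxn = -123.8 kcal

ΔH°rxn = -108.3 kcal

equation 1 reversed (reverse to put H2SO4(l) on the reactant side): +194.6 kcal
equation 2 × 3 (scale by 3 for the 3 H2SO3(aq)): (3)·(-145.5) = -436.5 kcal
equation 3 reversed and × 2: (-2)·(-4.9) = +9.8 kcal
equation 4: not needed (H2O(l) appears nowhere else).
equation 5 reversed (reverse to put H2O(g) on the reactant side): +123.8 kcal
ΔH°rxn = (+194.6) + (-436.5) + (+9.8) + (+123.8) = -108.3 kcal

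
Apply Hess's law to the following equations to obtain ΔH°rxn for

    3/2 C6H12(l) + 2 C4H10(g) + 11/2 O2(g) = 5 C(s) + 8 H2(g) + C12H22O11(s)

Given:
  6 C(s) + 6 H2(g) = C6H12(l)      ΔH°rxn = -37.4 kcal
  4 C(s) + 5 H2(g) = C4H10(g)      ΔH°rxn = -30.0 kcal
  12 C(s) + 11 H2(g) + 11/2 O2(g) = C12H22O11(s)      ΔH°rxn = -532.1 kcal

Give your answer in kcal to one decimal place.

ΔH°rxn = -416.0 kcal

equation 1 reversed and × 3/2: (-3/2)·(-37.4) = +56.1 kcal
equation 2 reversed and × 2: (-2)·(-30.0) = +60.0 kcal
equation 3 as written: -532.1 kcal
Since enthalpy is a state function, ΔH°rxn = (-3/2)·(-37.4) + (-2)·(-30.0) + (1)·(-532.1) = -416.0 kcal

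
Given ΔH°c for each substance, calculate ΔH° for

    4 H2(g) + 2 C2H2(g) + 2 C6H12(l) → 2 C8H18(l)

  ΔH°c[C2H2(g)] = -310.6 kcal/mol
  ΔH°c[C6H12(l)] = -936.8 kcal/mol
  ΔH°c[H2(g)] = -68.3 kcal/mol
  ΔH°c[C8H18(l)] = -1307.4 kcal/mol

Using ΔH = Σ nΔHc°(reactants) − Σ nΔHc°(products):
= [4·(-68.3) + 2·(-310.6) + 2·(-936.8)] − [2·(-1307.4)]
= -153.2 kcal/mol

ΔH° = -153.2 kcal/mol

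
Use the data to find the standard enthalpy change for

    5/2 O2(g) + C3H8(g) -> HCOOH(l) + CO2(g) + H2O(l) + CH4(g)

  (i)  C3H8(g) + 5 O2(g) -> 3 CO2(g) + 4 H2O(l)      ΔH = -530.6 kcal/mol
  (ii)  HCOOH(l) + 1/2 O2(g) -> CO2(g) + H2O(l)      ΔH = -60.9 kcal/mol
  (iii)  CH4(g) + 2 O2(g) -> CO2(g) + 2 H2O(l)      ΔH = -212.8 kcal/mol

(i) as written (C3H8(g) already on the reactant side): -530.6 kcal/mol
(ii) reversed (HCOOH(l) must end up as a product): +60.9 kcal/mol
(iii) reversed (reverse to put CH4(g) on the product side): +212.8 kcal/mol
Combining the equations, ΔH = (-530.6) + (+60.9) + (+212.8) = -256.9 kcal/mol

ΔH = -256.9 kcal/mol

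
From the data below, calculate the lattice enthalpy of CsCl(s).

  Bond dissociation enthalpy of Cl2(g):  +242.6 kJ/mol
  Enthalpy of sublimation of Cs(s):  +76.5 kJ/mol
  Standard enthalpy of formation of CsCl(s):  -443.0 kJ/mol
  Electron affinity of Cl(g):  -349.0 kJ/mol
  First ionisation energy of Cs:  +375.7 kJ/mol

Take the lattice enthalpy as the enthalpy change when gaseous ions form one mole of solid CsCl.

ΔHf° = 1·ΔHsub + 1·(ΣIE) + 1/2·D(Cl2) + 1·EA + U
-443.0 = 1·(+76.5) + 1·(+375.7) + 1/2·(+242.6) + 1·(-349.0) + U
U = -443.0 − (+224.5) = -667.5 kJ/mol

U = -667.5 kJ/mol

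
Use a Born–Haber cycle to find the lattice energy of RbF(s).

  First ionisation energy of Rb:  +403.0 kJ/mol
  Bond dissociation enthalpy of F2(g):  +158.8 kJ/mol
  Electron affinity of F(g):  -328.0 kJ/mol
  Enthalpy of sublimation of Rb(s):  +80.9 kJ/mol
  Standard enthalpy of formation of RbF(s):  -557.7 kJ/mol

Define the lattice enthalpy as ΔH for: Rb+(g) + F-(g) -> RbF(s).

U = -793.0 kJ/mol

ΔHf° = 1·ΔHsub + 1·(ΣIE) + 1/2·D(F2) + 1·EA + U
-557.7 = 1·(+80.9) + 1·(+403.0) + 1/2·(+158.8) + 1·(-328.0) + U
U = -557.7 − (+235.3) = -793.0 kJ/mol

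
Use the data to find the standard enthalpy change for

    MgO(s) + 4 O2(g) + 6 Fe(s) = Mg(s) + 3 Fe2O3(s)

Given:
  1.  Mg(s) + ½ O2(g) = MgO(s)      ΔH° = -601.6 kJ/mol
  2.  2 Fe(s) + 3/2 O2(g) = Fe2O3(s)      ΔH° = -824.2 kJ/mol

eq. 1 reversed (reverse to put MgO(s) on the reactant side): +601.6 kJ/mol
eq. 2 × 3 (scale by 3 for the 3 Fe2O3(s)): (3)·(-824.2) = -2472.6 kJ/mol
ΔH° = (+601.6) + (-2472.6) = -1871.0 kJ/mol

ΔH° = -1871.0 kJ/mol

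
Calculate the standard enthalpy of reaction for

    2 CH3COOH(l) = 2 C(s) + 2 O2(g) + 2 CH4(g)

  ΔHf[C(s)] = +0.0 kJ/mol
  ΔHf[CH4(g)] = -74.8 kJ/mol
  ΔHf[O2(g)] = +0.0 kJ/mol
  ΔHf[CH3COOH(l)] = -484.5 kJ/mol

ΔH° = 819.4 kJ/mol

Products: 2·(+0.0) + 2·(+0.0) + 2·(-74.8) = -149.6
Reactants: 2·(-484.5) = -969.0
ΔH° = (-149.6) − (-969.0) = 819.4 kJ/mol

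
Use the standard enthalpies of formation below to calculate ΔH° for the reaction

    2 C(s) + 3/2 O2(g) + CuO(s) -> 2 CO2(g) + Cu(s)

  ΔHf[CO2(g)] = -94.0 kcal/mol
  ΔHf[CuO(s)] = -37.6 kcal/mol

ΔH°rxn = Σ nΔHf°(products) − Σ nΔHf°(reactants).
Products: 2·(-94.0) + 1·(+0.0) = -188.0
Reactants: 2·(+0.0) + 3/2·(+0.0) + 1·(-37.6) = -37.6
ΔH° = (-188.0) − (-37.6) = -150.4 kcal/mol

ΔH° = -150.4 kcal/mol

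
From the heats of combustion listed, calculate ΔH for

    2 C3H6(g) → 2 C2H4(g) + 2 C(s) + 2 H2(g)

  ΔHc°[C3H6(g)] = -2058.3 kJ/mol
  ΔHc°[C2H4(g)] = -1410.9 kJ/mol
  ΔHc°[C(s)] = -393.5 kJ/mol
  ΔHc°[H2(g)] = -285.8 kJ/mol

ΔH = 63.8 kJ/mol

Using ΔH = Σ nΔHc°(reactants) − Σ nΔHc°(products):
= [2·(-2058.3)] − [2·(-1410.9) + 2·(-393.5) + 2·(-285.8)]
= 63.8 kJ/mol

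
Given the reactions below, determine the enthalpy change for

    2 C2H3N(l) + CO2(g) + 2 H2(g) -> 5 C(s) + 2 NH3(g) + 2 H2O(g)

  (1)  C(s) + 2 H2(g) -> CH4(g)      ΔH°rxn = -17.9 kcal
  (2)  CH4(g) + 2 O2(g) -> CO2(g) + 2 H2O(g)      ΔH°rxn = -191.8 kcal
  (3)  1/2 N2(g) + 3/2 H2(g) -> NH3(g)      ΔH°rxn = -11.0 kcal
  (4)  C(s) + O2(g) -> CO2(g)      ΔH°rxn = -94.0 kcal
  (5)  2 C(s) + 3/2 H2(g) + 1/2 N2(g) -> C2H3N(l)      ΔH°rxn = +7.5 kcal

(1) as written: -17.9 kcal
(2) as written: -191.8 kcal
(3) × 2: (2)·(-11.0) = -22.0 kcal
(4) reversed and × 2: (-2)·(-94.0) = +188.0 kcal
(5) reversed and × 2: (-2)·(+7.5) = -15.0 kcal
Since enthalpy is a state function, ΔH°rxn = (1)·(-17.9) + (1)·(-191.8) + (2)·(-11.0) + (-2)·(-94.0) + (-2)·(+7.5) = -58.7 kcal

ΔH°rxn = -58.7 kcal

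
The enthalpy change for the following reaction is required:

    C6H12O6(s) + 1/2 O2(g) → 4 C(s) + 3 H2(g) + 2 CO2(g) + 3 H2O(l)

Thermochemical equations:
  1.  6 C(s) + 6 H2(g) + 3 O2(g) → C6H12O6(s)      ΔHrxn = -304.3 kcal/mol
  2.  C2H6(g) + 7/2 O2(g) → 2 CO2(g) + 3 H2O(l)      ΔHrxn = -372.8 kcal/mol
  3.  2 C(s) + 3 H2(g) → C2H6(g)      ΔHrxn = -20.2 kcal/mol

ΔHrxn = -88.7 kcal/mol

eq. 1 reversed: +304.3 kcal/mol
eq. 2 as written: -372.8 kcal/mol
eq. 3 as written: -20.2 kcal/mol
By Hess's law, ΔHrxn = (-1)·(-304.3) + (1)·(-372.8) + (1)·(-20.2) = -88.7 kcal/mol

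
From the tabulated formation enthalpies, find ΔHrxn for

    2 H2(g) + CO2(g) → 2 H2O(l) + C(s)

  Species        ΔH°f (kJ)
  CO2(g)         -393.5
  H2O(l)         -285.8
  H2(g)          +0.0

ΔHrxn = -178.1 kJ

Products: 2·(-285.8) + 1·(+0.0) = -571.6
Reactants: 2·(+0.0) + 1·(-393.5) = -393.5
ΔHrxn = (-571.6) − (-393.5) = -178.1 kJ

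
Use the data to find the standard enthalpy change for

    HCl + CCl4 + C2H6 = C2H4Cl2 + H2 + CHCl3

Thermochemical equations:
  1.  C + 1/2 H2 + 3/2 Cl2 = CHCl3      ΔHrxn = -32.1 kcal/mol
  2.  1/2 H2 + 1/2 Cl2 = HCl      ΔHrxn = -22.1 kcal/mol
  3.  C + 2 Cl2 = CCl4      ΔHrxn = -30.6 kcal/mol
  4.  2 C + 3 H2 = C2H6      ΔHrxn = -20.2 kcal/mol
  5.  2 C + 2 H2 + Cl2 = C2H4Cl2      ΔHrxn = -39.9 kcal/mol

eq. 1 as written: -32.1 kcal/mol
eq. 2 reversed: +22.1 kcal/mol
eq. 3 reversed: +30.6 kcal/mol
eq. 4 reversed: +20.2 kcal/mol
eq. 5 as written: -39.9 kcal/mol
Summing the manipulated equations, ΔHrxn = (1)·(-32.1) + (-1)·(-22.1) + (-1)·(-30.6) + (-1)·(-20.2) + (1)·(-39.9) = 0.9 kcal/mol

ΔHrxn = 0.9 kcal/mol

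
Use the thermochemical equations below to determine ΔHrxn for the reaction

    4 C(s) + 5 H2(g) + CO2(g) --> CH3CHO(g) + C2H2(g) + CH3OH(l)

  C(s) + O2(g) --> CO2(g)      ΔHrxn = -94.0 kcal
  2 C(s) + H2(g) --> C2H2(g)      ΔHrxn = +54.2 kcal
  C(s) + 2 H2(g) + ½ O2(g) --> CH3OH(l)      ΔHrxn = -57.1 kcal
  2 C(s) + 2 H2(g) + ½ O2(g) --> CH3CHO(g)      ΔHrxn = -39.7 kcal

equation 1 reversed (CO2(g) must end up as a reactant): +94.0 kcal
equation 2 as written (C2H2(g) already on the product side): +54.2 kcal
equation 3 as written (CH3OH(l) already on the product side): -57.1 kcal
equation 4 as written (CH3CHO(g) already on the product side): -39.7 kcal
Summing the manipulated equations, ΔHrxn = (+94.0) + (+54.2) + (-57.1) + (-39.7) = 51.4 kcal

ΔHrxn = 51.4 kcal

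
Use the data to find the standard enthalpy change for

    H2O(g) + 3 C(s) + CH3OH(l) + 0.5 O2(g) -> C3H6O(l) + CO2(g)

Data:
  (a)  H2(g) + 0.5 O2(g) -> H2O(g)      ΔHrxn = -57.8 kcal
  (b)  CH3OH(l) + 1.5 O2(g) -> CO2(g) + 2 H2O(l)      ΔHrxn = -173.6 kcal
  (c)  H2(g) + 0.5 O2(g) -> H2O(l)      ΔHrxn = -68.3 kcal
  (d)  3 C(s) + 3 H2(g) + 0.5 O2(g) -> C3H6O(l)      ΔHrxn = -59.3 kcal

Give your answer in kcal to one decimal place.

ΔHrxn = -38.5 kcal

(a) reversed (H2O(g) must end up as a reactant): +57.8 kcal
(b) as written (CH3OH(l) already on the reactant side): -173.6 kcal
(c) reversed and × 2: (-2)·(-68.3) = +136.6 kcal
(d) as written (C3H6O(l) already on the product side): -59.3 kcal
Combining the equations, ΔHrxn = (-1)·(-57.8) + (1)·(-173.6) + (-2)·(-68.3) + (1)·(-59.3) = -38.5 kcal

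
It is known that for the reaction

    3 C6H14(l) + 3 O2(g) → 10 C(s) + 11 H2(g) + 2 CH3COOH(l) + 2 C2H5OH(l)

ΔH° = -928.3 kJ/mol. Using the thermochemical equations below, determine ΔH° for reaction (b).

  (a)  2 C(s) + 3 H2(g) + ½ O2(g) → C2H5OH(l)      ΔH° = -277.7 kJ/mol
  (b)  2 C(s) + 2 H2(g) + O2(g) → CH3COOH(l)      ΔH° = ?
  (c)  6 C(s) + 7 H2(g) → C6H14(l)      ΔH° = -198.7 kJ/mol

(a) × 2: (2)·(-277.7) = -555.4 kJ/mol
(b) × 2: contributes 2·x
(c) reversed and × 3: (-3)·(-198.7) = +596.1 kJ/mol
-928.3 = (-555.4) + (+596.1) + 2·x
x = (-928.3 − (+40.7)) / (2) = -484.5 kJ/mol

ΔH° = -484.5 kJ/mol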